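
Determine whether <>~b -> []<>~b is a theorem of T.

Tableau for the negation ~(<>~b -> []<>~b):
1. ~(<>~b -> []<>~b), u
2. <>~b, u   [~->-rule on 1]
3. ~[]<>~b, u   [~->-rule on 1]
4. ~b, v   [<>-rule on 2: fresh world v, uRv]
5. ~<>~b, w   [~[]-rule on 3: fresh world w, uRw]
6. b, w   [~<>-rule on 5 via wRw]
Accessibility: uRu, uRv, uRw, vRv, wRw
The negation has an open branch (countermodel exists).

No, not valid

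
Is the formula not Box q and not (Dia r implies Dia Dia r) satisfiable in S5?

Unsatisfiable (every branch closes)

1. not Box q and not (Dia r implies Dia Dia r), u
2. not Box q, u   [and-rule on 1]
3. not (Dia r implies Dia Dia r), u   [and-rule on 1]
4. Dia r, u   [neg-implies-rule on 3]
5. not Dia Dia r, u   [neg-implies-rule on 3]
6. not Dia r, u   [neg-Dia-rule on 5 via uRu]
7. not r, u   [neg-Dia-rule on 6 via uRu]
8. not q, v   [neg-Box-rule on 2: fresh world v, uRv]
9. not Dia r, v   [neg-Dia-rule on 5 via uRv]
10. not r, v   [neg-Dia-rule on 6 via uRv]
11. r, w   [Dia-rule on 4: fresh world w, uRw]
12. not Dia r, w   [neg-Dia-rule on 5 via uRw]
13. not r, w   [neg-Dia-rule on 6 via uRw]
Accessibility: uRu, uRv, uRw, vRu, vRv, vRw, wRu, wRv, wRw
Branch closes: r and not r both at w.
All branches of the tableau close; one closing branch shown above.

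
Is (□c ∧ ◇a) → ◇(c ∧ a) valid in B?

Yes, valid

Tableau for the negation ¬((□c ∧ ◇a) → ◇(c ∧ a)):
1. ¬((□c ∧ ◇a) → ◇(c ∧ a)), w0
2. □c ∧ ◇a, w0   [¬→-rule on 1]
3. ¬◇(c ∧ a), w0   [¬→-rule on 1]
4. □c, w0   [∧-rule on 2]
5. ◇a, w0   [∧-rule on 2]
6. ¬(c ∧ a), w0   [¬◇-rule on 3 via w0Rw0]
7. c, w0   [□-rule on 4 via w0Rw0]
8. ¬a, w0   [¬∧-rule on 6 (branches; this branch)]
9. a, w1   [◇-rule on 5: fresh world w1, w0Rw1]
10. ¬(c ∧ a), w1   [¬◇-rule on 3 via w0Rw1]
11. c, w1   [□-rule on 4 via w0Rw1]
12. ¬a, w1   [¬∧-rule on 10 (branches; this branch)]
Accessibility: w0Rw0, w0Rw1, w1Rw0, w1Rw1
Branch closes: a and ¬a both at w1.
All branches of the negation close; one closing branch shown above.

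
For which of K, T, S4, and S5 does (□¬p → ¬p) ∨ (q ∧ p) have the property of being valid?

T-tableau for the negation ¬((□¬p → ¬p) ∨ (q ∧ p)):
1. ¬((□¬p → ¬p) ∨ (q ∧ p)), w0
2. ¬(□¬p → ¬p), w0
3. ¬(q ∧ p), w0
4. □¬p, w0
5. p, w0
6. ¬p, w0
Accessibility: w0Rw0
Branch closes: p and ¬p both at w0.
Every branch closes (one shown): valid in T, hence also in S4, S5 (every theorem of T is a theorem of S4 and S5).
K-tableau for the negation ¬((□¬p → ¬p) ∨ (q ∧ p)):
1. ¬((□¬p → ¬p) ∨ (q ∧ p)), w0
2. ¬(□¬p → ¬p), w0
3. ¬(q ∧ p), w0
4. □¬p, w0
5. p, w0
6. ¬q, w0
Complete open branch: countermodel on a K-frame, so not valid in K.

T, S4, S5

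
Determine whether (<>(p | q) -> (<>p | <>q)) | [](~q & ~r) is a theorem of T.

Tableau for the negation ~((<>(p | q) -> (<>p | <>q)) | [](~q & ~r)):
1. ~((<>(p | q) -> (<>p | <>q)) | [](~q & ~r)), 0
2. ~(<>(p | q) -> (<>p | <>q)), 0
3. ~[](~q & ~r), 0
4. <>(p | q), 0
5. ~(<>p | <>q), 0
6. ~<>p, 0
7. ~<>q, 0
8. ~p, 0
9. ~q, 0
10. ~(~q & ~r), 1
11. ~p, 1
12. ~q, 1
13. r, 1
14. p | q, 2
15. ~p, 2
16. ~q, 2
17. q, 2
Accessibility: 0R0, 0R1, 0R2, 1R1, 2R2
Branch closes: q and ~q both at 2.
All branches of the negation close; one closing branch shown above.

Valid in T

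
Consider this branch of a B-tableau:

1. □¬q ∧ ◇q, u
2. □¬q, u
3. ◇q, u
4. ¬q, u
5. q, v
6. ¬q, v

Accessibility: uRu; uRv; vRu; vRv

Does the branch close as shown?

Closed

Both q and ¬q appear at v.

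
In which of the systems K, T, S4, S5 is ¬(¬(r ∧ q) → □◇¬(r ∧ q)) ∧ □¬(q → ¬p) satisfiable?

K, T, S4

S5-tableau for the formula:
1. ¬(¬(r ∧ q) → □◇¬(r ∧ q)) ∧ □¬(q → ¬p), u
2. ¬(¬(r ∧ q) → □◇¬(r ∧ q)), u
3. □¬(q → ¬p), u
4. ¬(r ∧ q), u
5. ¬□◇¬(r ∧ q), u
6. ¬(q → ¬p), u
7. q, u
8. p, u
9. ¬r, u
10. ¬◇¬(r ∧ q), v
11. ¬(q → ¬p), v
12. q, v
13. p, v
14. r ∧ q, u
15. r, u
Accessibility: uRu, uRv, vRu, vRv
Branch closes: r and ¬r both at u.
Every branch closes (one shown): unsatisfiable in S5.
S4-tableau for the formula:
1. ¬(¬(r ∧ q) → □◇¬(r ∧ q)) ∧ □¬(q → ¬p), u
2. ¬(¬(r ∧ q) → □◇¬(r ∧ q)), u
3. □¬(q → ¬p), u
4. ¬(r ∧ q), u
5. ¬□◇¬(r ∧ q), u
6. ¬(q → ¬p), u
7. q, u
8. p, u
9. ¬r, u
10. ¬◇¬(r ∧ q), v
11. ¬(q → ¬p), v
12. q, v
13. p, v
14. r ∧ q, v
15. r, v
Accessibility: uRu, uRv, vRv
Complete open branch: satisfiable in S4, hence also in K, T (this S4-model is also a K-model and a T-model).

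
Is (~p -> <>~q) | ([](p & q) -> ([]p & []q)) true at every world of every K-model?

Tableau for the negation ~((~p -> <>~q) | ([](p & q) -> ([]p & []q))):
1. ~((~p -> <>~q) | ([](p & q) -> ([]p & []q))), u
2. ~(~p -> <>~q), u
3. ~([](p & q) -> ([]p & []q)), u
4. ~p, u
5. ~<>~q, u
6. [](p & q), u
7. ~([]p & []q), u
8. ~[]p, u
9. ~p, v
10. q, v
11. p & q, v
12. p, v
Accessibility: uRv
Branch closes: p and ~p both at v.
All branches of the negation close; one closing branch shown above.

Valid in K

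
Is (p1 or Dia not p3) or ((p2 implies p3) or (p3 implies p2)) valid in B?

Valid

Tableau for the negation not ((p1 or Dia not p3) or ((p2 implies p3) or (p3 implies p2))):
1. not ((p1 or Dia not p3) or ((p2 implies p3) or (p3 implies p2))), w0
2. not (p1 or Dia not p3), w0
3. not ((p2 implies p3) or (p3 implies p2)), w0
4. not p1, w0
5. not Dia not p3, w0
6. not (p2 implies p3), w0
7. not (p3 implies p2), w0
8. p2, w0
9. not p3, w0
10. p3, w0
11. not p2, w0
Accessibility: w0Rw0
Branch closes: p3 and not p3 both at w0.
All branches of the negation close; one closing branch shown above.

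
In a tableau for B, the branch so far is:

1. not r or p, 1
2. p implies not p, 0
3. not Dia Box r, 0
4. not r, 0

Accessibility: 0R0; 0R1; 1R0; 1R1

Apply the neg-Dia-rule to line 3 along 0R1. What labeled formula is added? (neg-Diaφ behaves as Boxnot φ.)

neg-Diaφ behaves as Boxnot φ: propagate the negated body to each accessible world.

not Box r, 1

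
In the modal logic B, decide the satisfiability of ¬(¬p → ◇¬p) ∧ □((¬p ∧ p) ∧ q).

Unsatisfiable (every branch closes)

1. ¬(¬p → ◇¬p) ∧ □((¬p ∧ p) ∧ q), u
2. ¬(¬p → ◇¬p), u
3. □((¬p ∧ p) ∧ q), u
4. ¬p, u
5. ¬◇¬p, u
6. (¬p ∧ p) ∧ q, u
7. ¬p ∧ p, u
8. q, u
9. p, u
Accessibility: uRu
Branch closes: p and ¬p both at u.
(One branch shown.) All branches close.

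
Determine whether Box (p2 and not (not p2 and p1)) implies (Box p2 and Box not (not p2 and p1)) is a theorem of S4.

Valid in S4

Tableau for the negation not (Box (p2 and not (not p2 and p1)) implies (Box p2 and Box not (not p2 and p1))):
1. not (Box (p2 and not (not p2 and p1)) implies (Box p2 and Box not (not p2 and p1))), w0
2. Box (p2 and not (not p2 and p1)), w0
3. not (Box p2 and Box not (not p2 and p1)), w0
4. p2 and not (not p2 and p1), w0
5. p2, w0
6. not (not p2 and p1), w0
7. not Box not (not p2 and p1), w0
8. not p1, w0
9. not p2 and p1, w1
10. not p2, w1
11. p1, w1
12. p2 and not (not p2 and p1), w1
13. p2, w1
14. not (not p2 and p1), w1
Accessibility: w0Rw0, w0Rw1, w1Rw1
Branch closes: p2 and not p2 both at w1.
Every branch of the negation's tableau closes; the branch above is one of them.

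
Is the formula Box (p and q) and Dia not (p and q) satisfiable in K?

1. Box (p and q) and Dia not (p and q), u
2. Box (p and q), u
3. Dia not (p and q), u
4. not (p and q), v
5. p and q, v
6. p, v
7. q, v
8. not q, v
Accessibility: uRv
Branch closes: q and not q both at v.
All branches of the tableau close; one closing branch shown above.

No, unsatisfiable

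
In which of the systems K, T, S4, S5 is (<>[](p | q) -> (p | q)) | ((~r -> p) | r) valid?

S5

S4-tableau for the negation ~((<>[](p | q) -> (p | q)) | ((~r -> p) | r)):
1. ~((<>[](p | q) -> (p | q)) | ((~r -> p) | r)), w0
2. ~(<>[](p | q) -> (p | q)), w0
3. ~((~r -> p) | r), w0
4. <>[](p | q), w0
5. ~(p | q), w0
6. ~(~r -> p), w0
7. ~r, w0
8. ~p, w0
9. ~q, w0
10. [](p | q), w1
11. p | q, w1
12. q, w1
Accessibility: w0Rw0, w0Rw1, w1Rw1
Complete open branch: countermodel on an S4-frame, so not valid in S4, nor in K, T (the same frame is also a K-frame and a T-frame).
S5-tableau for the negation ~((<>[](p | q) -> (p | q)) | ((~r -> p) | r)):
1. ~((<>[](p | q) -> (p | q)) | ((~r -> p) | r)), w0
2. ~(<>[](p | q) -> (p | q)), w0
3. ~((~r -> p) | r), w0
4. <>[](p | q), w0
5. ~(p | q), w0
6. ~(~r -> p), w0
7. ~r, w0
8. ~p, w0
9. ~q, w0
10. [](p | q), w1
11. p | q, w0
12. p | q, w1
13. q, w0
Accessibility: w0Rw0, w0Rw1, w1Rw0, w1Rw1
Branch closes: q and ~q both at w0.
Every branch closes (one shown): valid in S5.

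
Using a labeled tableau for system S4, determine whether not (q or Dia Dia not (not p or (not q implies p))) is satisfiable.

1. not (q or Dia Dia not (not p or (not q implies p))), u
2. not q, u
3. not Dia Dia not (not p or (not q implies p)), u
4. not Dia not (not p or (not q implies p)), u
5. not p or (not q implies p), u
6. not q implies p, u
7. p, u
Accessibility: uRu

Satisfiable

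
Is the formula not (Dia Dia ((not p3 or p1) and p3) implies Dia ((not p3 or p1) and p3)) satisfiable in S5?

Unsatisfiable (every branch closes)

1. not (Dia Dia ((not p3 or p1) and p3) implies Dia ((not p3 or p1) and p3)), u
2. Dia Dia ((not p3 or p1) and p3), u   [neg-implies-rule on 1]
3. not Dia ((not p3 or p1) and p3), u   [neg-implies-rule on 1]
4. not ((not p3 or p1) and p3), u   [neg-Dia-rule on 3 via uRu]
5. not (not p3 or p1), u   [neg-and-rule on 4 (branches; this branch)]
6. p3, u   [neg-or-rule on 5]
7. not p1, u   [neg-or-rule on 5]
8. Dia ((not p3 or p1) and p3), v   [Dia-rule on 2: fresh world v, uRv]
9. not ((not p3 or p1) and p3), v   [neg-Dia-rule on 3 via uRv]
10. not (not p3 or p1), v   [neg-and-rule on 9 (branches; this branch)]
11. p3, v   [neg-or-rule on 10]
12. not p1, v   [neg-or-rule on 10]
13. (not p3 or p1) and p3, w   [Dia-rule on 8: fresh world w, vRw]
14. not p3 or p1, w   [and-rule on 13]
15. p3, w   [and-rule on 13]
16. not ((not p3 or p1) and p3), w   [neg-Dia-rule on 3 via uRw]
17. p1, w   [or-rule on 14 (branches; this branch)]
18. not (not p3 or p1), w   [neg-and-rule on 16 (branches; this branch)]
19. not p1, w   [neg-or-rule on 18]
Accessibility: uRu, uRv, uRw, vRu, vRv, vRw, wRu, wRv, wRw
Branch closes: p1 and not p1 both at w.
(One branch shown.) All branches close.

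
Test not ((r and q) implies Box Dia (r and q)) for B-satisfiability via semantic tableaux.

1. not ((r and q) implies Box Dia (r and q)), u
2. r and q, u
3. not Box Dia (r and q), u
4. r, u
5. q, u
6. not Dia (r and q), v
7. not (r and q), u
8. not (r and q), v
9. not q, u
Accessibility: uRu, uRv, vRu, vRv
Branch closes: q and not q both at u.
Every branch closes; the branch above is one of them.

No, unsatisfiable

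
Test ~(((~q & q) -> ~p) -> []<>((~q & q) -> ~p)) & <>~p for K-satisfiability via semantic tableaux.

1. ~(((~q & q) -> ~p) -> []<>((~q & q) -> ~p)) & <>~p, 0
2. ~(((~q & q) -> ~p) -> []<>((~q & q) -> ~p)), 0   [&-rule on 1]
3. <>~p, 0   [&-rule on 1]
4. (~q & q) -> ~p, 0   [~->-rule on 2]
5. ~[]<>((~q & q) -> ~p), 0   [~->-rule on 2]
6. ~p, 0   [->-rule on 4 (branches; this branch)]
7. ~p, 1   [<>-rule on 3: fresh world 1, 0R1]
8. ~<>((~q & q) -> ~p), 2   [~[]-rule on 5: fresh world 2, 0R2]
Accessibility: 0R1, 0R2

Yes, satisfiable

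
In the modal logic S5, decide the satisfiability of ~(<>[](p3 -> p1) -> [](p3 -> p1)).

Unsatisfiable

1. ~(<>[](p3 -> p1) -> [](p3 -> p1)), u
2. <>[](p3 -> p1), u   [~->-rule on 1]
3. ~[](p3 -> p1), u   [~->-rule on 1]
4. [](p3 -> p1), v   [<>-rule on 2: fresh world v, uRv]
5. p3 -> p1, u   [[]-rule on 4 via vRu]
6. p3 -> p1, v   [[]-rule on 4 via vRv]
7. p1, u   [->-rule on 5 (branches; this branch)]
8. p1, v   [->-rule on 6 (branches; this branch)]
9. ~(p3 -> p1), w   [~[]-rule on 3: fresh world w, uRw]
10. p3, w   [~->-rule on 9]
11. ~p1, w   [~->-rule on 9]
12. p3 -> p1, w   [[]-rule on 4 via vRw]
13. p1, w   [->-rule on 12 (branches; this branch)]
Accessibility: uRu, uRv, uRw, vRu, vRv, vRw, wRu, wRv, wRw
Branch closes: p1 and ~p1 both at w.
Every branch closes; the branch above is one of them.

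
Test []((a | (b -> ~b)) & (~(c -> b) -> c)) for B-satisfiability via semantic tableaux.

Satisfiable (open branch found)

1. []((a | (b -> ~b)) & (~(c -> b) -> c)), 0
2. (a | (b -> ~b)) & (~(c -> b) -> c), 0
3. a | (b -> ~b), 0
4. ~(c -> b) -> c, 0
5. b -> ~b, 0
6. c, 0
7. ~b, 0
Accessibility: 0R0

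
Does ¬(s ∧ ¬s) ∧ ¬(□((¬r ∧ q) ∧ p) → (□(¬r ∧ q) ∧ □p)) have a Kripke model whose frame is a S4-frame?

1. ¬(s ∧ ¬s) ∧ ¬(□((¬r ∧ q) ∧ p) → (□(¬r ∧ q) ∧ □p)), u
2. ¬(s ∧ ¬s), u   [∧-rule on 1]
3. ¬(□((¬r ∧ q) ∧ p) → (□(¬r ∧ q) ∧ □p)), u   [∧-rule on 1]
4. □((¬r ∧ q) ∧ p), u   [¬→-rule on 3]
5. ¬(□(¬r ∧ q) ∧ □p), u   [¬→-rule on 3]
6. (¬r ∧ q) ∧ p, u   [□-rule on 4 via uRu]
7. ¬r ∧ q, u   [∧-rule on 6]
8. p, u   [∧-rule on 6]
9. ¬r, u   [∧-rule on 7]
10. q, u   [∧-rule on 7]
11. s, u   [¬∧-rule on 2 (branches; this branch)]
12. ¬□(¬r ∧ q), u   [¬∧-rule on 5 (branches; this branch)]
13. ¬(¬r ∧ q), v   [¬□-rule on 12: fresh world v, uRv]
14. (¬r ∧ q) ∧ p, v   [□-rule on 4 via uRv]
15. ¬r ∧ q, v   [∧-rule on 14]
16. p, v   [∧-rule on 14]
17. ¬r, v   [∧-rule on 15]
18. q, v   [∧-rule on 15]
19. ¬q, v   [¬∧-rule on 13 (branches; this branch)]
Accessibility: uRu, uRv, vRv
Branch closes: q and ¬q both at v.
(One branch shown.) All branches close.

No, unsatisfiable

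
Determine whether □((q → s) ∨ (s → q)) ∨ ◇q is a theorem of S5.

Tableau for the negation ¬(□((q → s) ∨ (s → q)) ∨ ◇q):
1. ¬(□((q → s) ∨ (s → q)) ∨ ◇q), u
2. ¬□((q → s) ∨ (s → q)), u
3. ¬◇q, u
4. ¬q, u
5. ¬((q → s) ∨ (s → q)), v
6. ¬(q → s), v
7. ¬(s → q), v
8. q, v
9. ¬s, v
10. s, v
11. ¬q, v
Accessibility: uRu, uRv, vRu, vRv
Branch closes: s and ¬s both at v.
Every branch of the negation's tableau closes; the branch above is one of them.

Valid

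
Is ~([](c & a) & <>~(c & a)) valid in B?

Valid

Tableau for the negation [](c & a) & <>~(c & a):
1. [](c & a) & <>~(c & a), w0
2. [](c & a), w0   [&-rule on 1]
3. <>~(c & a), w0   [&-rule on 1]
4. c & a, w0   [[]-rule on 2 via w0Rw0]
5. c, w0   [&-rule on 4]
6. a, w0   [&-rule on 4]
7. ~(c & a), w1   [<>-rule on 3: fresh world w1, w0Rw1]
8. c & a, w1   [[]-rule on 2 via w0Rw1]
9. c, w1   [&-rule on 8]
10. a, w1   [&-rule on 8]
11. ~a, w1   [~&-rule on 7 (branches; this branch)]
Accessibility: w0Rw0, w0Rw1, w1Rw0, w1Rw1
Branch closes: a and ~a both at w1.
All branches of the negation close; one closing branch shown above.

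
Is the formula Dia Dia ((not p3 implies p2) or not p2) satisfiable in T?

Satisfiable

1. Dia Dia ((not p3 implies p2) or not p2), w0
2. Dia ((not p3 implies p2) or not p2), w1
3. (not p3 implies p2) or not p2, w2
4. not p2, w2
Accessibility: w0Rw0, w0Rw1, w1Rw1, w1Rw2, w2Rw2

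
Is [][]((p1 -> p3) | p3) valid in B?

Tableau for the negation ~[][]((p1 -> p3) | p3):
1. ~[][]((p1 -> p3) | p3), 0
2. ~[]((p1 -> p3) | p3), 1
3. ~((p1 -> p3) | p3), 2
4. ~(p1 -> p3), 2
5. ~p3, 2
6. p1, 2
Accessibility: 0R0, 0R1, 1R0, 1R1, 1R2, 2R1, 2R2
The negation has an open branch (countermodel exists).

Not valid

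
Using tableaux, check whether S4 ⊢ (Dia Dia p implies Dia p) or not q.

Tableau for the negation not ((Dia Dia p implies Dia p) or not q):
1. not ((Dia Dia p implies Dia p) or not q), u
2. not (Dia Dia p implies Dia p), u
3. q, u
4. Dia Dia p, u
5. not Dia p, u
6. not p, u
7. Dia p, v
8. not p, v
9. p, w
10. not p, w
Accessibility: uRu, uRv, uRw, vRv, vRw, wRw
Branch closes: p and not p both at w.
All branches of the negation close; one closing branch shown above.

Valid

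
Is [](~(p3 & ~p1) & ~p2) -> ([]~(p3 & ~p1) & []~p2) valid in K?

Tableau for the negation ~([](~(p3 & ~p1) & ~p2) -> ([]~(p3 & ~p1) & []~p2)):
1. ~([](~(p3 & ~p1) & ~p2) -> ([]~(p3 & ~p1) & []~p2)), u
2. [](~(p3 & ~p1) & ~p2), u
3. ~([]~(p3 & ~p1) & []~p2), u
4. ~[]~(p3 & ~p1), u
5. p3 & ~p1, v
6. p3, v
7. ~p1, v
8. ~(p3 & ~p1) & ~p2, v
9. ~(p3 & ~p1), v
10. ~p2, v
11. p1, v
Accessibility: uRv
Branch closes: p1 and ~p1 both at v.
Every branch of the negation's tableau closes; the branch above is one of them.

Valid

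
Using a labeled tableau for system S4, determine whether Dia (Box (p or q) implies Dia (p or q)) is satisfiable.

1. Dia (Box (p or q) implies Dia (p or q)), 0
2. Box (p or q) implies Dia (p or q), 1
3. Dia (p or q), 1
4. p or q, 2
5. q, 2
Accessibility: 0R0, 0R1, 0R2, 1R1, 1R2, 2R2

Satisfiable (open branch found)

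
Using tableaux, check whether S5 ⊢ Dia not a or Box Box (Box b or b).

No, not valid

Tableau for the negation not (Dia not a or Box Box (Box b or b)):
1. not (Dia not a or Box Box (Box b or b)), w0
2. not Dia not a, w0   [neg-or-rule on 1]
3. not Box Box (Box b or b), w0   [neg-or-rule on 1]
4. a, w0   [neg-Dia-rule on 2 via w0Rw0]
5. not Box (Box b or b), w1   [neg-Box-rule on 3: fresh world w1, w0Rw1]
6. a, w1   [neg-Dia-rule on 2 via w0Rw1]
7. not (Box b or b), w2   [neg-Box-rule on 5: fresh world w2, w1Rw2]
8. not Box b, w2   [neg-or-rule on 7]
9. not b, w2   [neg-or-rule on 7]
10. a, w2   [neg-Dia-rule on 2 via w0Rw2]
11. not b, w3   [neg-Box-rule on 8: fresh world w3, w2Rw3]
12. a, w3   [neg-Dia-rule on 2 via w0Rw3]
Accessibility: w0Rw0, w0Rw1, w0Rw2, w0Rw3, w1Rw0, w1Rw1, w1Rw2, w1Rw3, w2Rw0, w2Rw1, w2Rw2, w2Rw3, w3Rw0, w3Rw1, w3Rw2, w3Rw3
The negation has an open branch (countermodel exists).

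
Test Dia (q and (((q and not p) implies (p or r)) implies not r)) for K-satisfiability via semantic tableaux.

1. Dia (q and (((q and not p) implies (p or r)) implies not r)), w0
2. q and (((q and not p) implies (p or r)) implies not r), w1
3. q, w1
4. ((q and not p) implies (p or r)) implies not r, w1
5. not r, w1
Accessibility: w0Rw1

Satisfiable (open branch found)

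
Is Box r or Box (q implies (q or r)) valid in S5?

Tableau for the negation not (Box r or Box (q implies (q or r))):
1. not (Box r or Box (q implies (q or r))), u
2. not Box r, u   [neg-or-rule on 1]
3. not Box (q implies (q or r)), u   [neg-or-rule on 1]
4. not r, v   [neg-Box-rule on 2: fresh world v, uRv]
5. not (q implies (q or r)), w   [neg-Box-rule on 3: fresh world w, uRw]
6. q, w   [neg-implies-rule on 5]
7. not (q or r), w   [neg-implies-rule on 5]
8. not q, w   [neg-or-rule on 7]
9. not r, w   [neg-or-rule on 7]
Accessibility: uRu, uRv, uRw, vRu, vRv, vRw, wRu, wRv, wRw
Branch closes: q and not q both at w.
All branches of the negation close; one closing branch shown above.

Yes, valid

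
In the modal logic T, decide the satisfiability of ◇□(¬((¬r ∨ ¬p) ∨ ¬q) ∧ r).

Yes, satisfiable

1. ◇□(¬((¬r ∨ ¬p) ∨ ¬q) ∧ r), w0
2. □(¬((¬r ∨ ¬p) ∨ ¬q) ∧ r), w1   [◇-rule on 1: fresh world w1, w0Rw1]
3. ¬((¬r ∨ ¬p) ∨ ¬q) ∧ r, w1   [□-rule on 2 via w1Rw1]
4. ¬((¬r ∨ ¬p) ∨ ¬q), w1   [∧-rule on 3]
5. r, w1   [∧-rule on 3]
6. ¬(¬r ∨ ¬p), w1   [¬∨-rule on 4]
7. q, w1   [¬∨-rule on 4]
8. p, w1   [¬∨-rule on 6]
Accessibility: w0Rw0, w0Rw1, w1Rw1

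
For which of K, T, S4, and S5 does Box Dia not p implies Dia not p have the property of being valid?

T, S4, S5

T-tableau for the negation not (Box Dia not p implies Dia not p):
1. not (Box Dia not p implies Dia not p), u
2. Box Dia not p, u   [neg-implies-rule on 1]
3. not Dia not p, u   [neg-implies-rule on 1]
4. Dia not p, u   [Box-rule on 2 via uRu]
5. p, u   [neg-Dia-rule on 3 via uRu]
6. not p, v   [Dia-rule on 4: fresh world v, uRv]
7. Dia not p, v   [Box-rule on 2 via uRv]
8. p, v   [neg-Dia-rule on 3 via uRv]
Accessibility: uRu, uRv, vRv
Branch closes: p and not p both at v.
Every branch closes (one shown): valid in T, hence also in S4, S5 (every theorem of T is a theorem of S4 and S5).
K-tableau for the negation not (Box Dia not p implies Dia not p):
1. not (Box Dia not p implies Dia not p), u
2. Box Dia not p, u   [neg-implies-rule on 1]
3. not Dia not p, u   [neg-implies-rule on 1]
Complete open branch: countermodel on a K-frame, so not valid in K.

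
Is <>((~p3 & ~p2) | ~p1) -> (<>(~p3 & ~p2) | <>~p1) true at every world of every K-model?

Valid

Tableau for the negation ~(<>((~p3 & ~p2) | ~p1) -> (<>(~p3 & ~p2) | <>~p1)):
1. ~(<>((~p3 & ~p2) | ~p1) -> (<>(~p3 & ~p2) | <>~p1)), w0
2. <>((~p3 & ~p2) | ~p1), w0
3. ~(<>(~p3 & ~p2) | <>~p1), w0
4. ~<>(~p3 & ~p2), w0
5. ~<>~p1, w0
6. (~p3 & ~p2) | ~p1, w1
7. ~(~p3 & ~p2), w1
8. p1, w1
9. ~p3 & ~p2, w1
10. ~p3, w1
11. ~p2, w1
12. p2, w1
Accessibility: w0Rw1
Branch closes: p2 and ~p2 both at w1.
All branches of the negation close; one closing branch shown above.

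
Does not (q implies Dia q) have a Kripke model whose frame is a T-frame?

1. not (q implies Dia q), u
2. q, u
3. not Dia q, u
4. not q, u
Accessibility: uRu
Branch closes: q and not q both at u.
Every branch closes; the branch above is one of them.

Unsatisfiable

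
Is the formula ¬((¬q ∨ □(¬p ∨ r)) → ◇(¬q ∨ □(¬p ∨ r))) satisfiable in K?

1. ¬((¬q ∨ □(¬p ∨ r)) → ◇(¬q ∨ □(¬p ∨ r))), u
2. ¬q ∨ □(¬p ∨ r), u   [¬→-rule on 1]
3. ¬◇(¬q ∨ □(¬p ∨ r)), u   [¬→-rule on 1]
4. □(¬p ∨ r), u   [∨-rule on 2 (branches; this branch)]

Satisfiable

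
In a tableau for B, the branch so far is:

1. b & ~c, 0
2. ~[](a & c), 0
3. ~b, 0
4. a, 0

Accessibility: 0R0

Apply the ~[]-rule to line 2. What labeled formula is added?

a fresh world 1 with 0R1, and ~(a & c) at 1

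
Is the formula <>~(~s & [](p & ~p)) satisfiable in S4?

Yes, satisfiable

1. <>~(~s & [](p & ~p)), 0
2. ~(~s & [](p & ~p)), 1   [<>-rule on 1: fresh world 1, 0R1]
3. ~[](p & ~p), 1   [~&-rule on 2 (branches; this branch)]
4. ~(p & ~p), 2   [~[]-rule on 3: fresh world 2, 1R2]
5. p, 2   [~&-rule on 4 (branches; this branch)]
Accessibility: 0R0, 0R1, 0R2, 1R1, 1R2, 2R2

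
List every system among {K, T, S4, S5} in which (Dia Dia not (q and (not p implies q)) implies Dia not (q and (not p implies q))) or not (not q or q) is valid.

S4-tableau for the negation not ((Dia Dia not (q and (not p implies q)) implies Dia not (q and (not p implies q))) or not (not q or q)):
1. not ((Dia Dia not (q and (not p implies q)) implies Dia not (q and (not p implies q))) or not (not q or q)), w0
2. not (Dia Dia not (q and (not p implies q)) implies Dia not (q and (not p implies q))), w0
3. not q or q, w0
4. Dia Dia not (q and (not p implies q)), w0
5. not Dia not (q and (not p implies q)), w0
6. q and (not p implies q), w0
7. q, w0
8. not p implies q, w0
9. Dia not (q and (not p implies q)), w1
10. q and (not p implies q), w1
11. q, w1
12. not p implies q, w1
13. not (q and (not p implies q)), w2
14. q and (not p implies q), w2
15. q, w2
16. not p implies q, w2
17. not (not p implies q), w2
18. not p, w2
19. not q, w2
Accessibility: w0Rw0, w0Rw1, w0Rw2, w1Rw1, w1Rw2, w2Rw2
Branch closes: q and not q both at w2.
Every branch closes (one shown): valid in S4, hence also in S5 (every theorem of S4 is a theorem of S5).
T-tableau for the negation not ((Dia Dia not (q and (not p implies q)) implies Dia not (q and (not p implies q))) or not (not q or q)):
1. not ((Dia Dia not (q and (not p implies q)) implies Dia not (q and (not p implies q))) or not (not q or q)), w0
2. not (Dia Dia not (q and (not p implies q)) implies Dia not (q and (not p implies q))), w0
3. not q or q, w0
4. Dia Dia not (q and (not p implies q)), w0
5. not Dia not (q and (not p implies q)), w0
6. q and (not p implies q), w0
7. q, w0
8. not p implies q, w0
9. Dia not (q and (not p implies q)), w1
10. q and (not p implies q), w1
11. q, w1
12. not p implies q, w1
13. not (q and (not p implies q)), w2
14. not (not p implies q), w2
15. not p, w2
16. not q, w2
Accessibility: w0Rw0, w0Rw1, w1Rw1, w1Rw2, w2Rw2
Complete open branch: countermodel on a T-frame, so not valid in T, nor in K (the same frame is also a K-frame).

S4, S5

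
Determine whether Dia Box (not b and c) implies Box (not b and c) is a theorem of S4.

Not valid

Tableau for the negation not (Dia Box (not b and c) implies Box (not b and c)):
1. not (Dia Box (not b and c) implies Box (not b and c)), u
2. Dia Box (not b and c), u   [neg-implies-rule on 1]
3. not Box (not b and c), u   [neg-implies-rule on 1]
4. Box (not b and c), v   [Dia-rule on 2: fresh world v, uRv]
5. not b and c, v   [Box-rule on 4 via vRv]
6. not b, v   [and-rule on 5]
7. c, v   [and-rule on 5]
8. not (not b and c), w   [neg-Box-rule on 3: fresh world w, uRw]
9. not c, w   [neg-and-rule on 8 (branches; this branch)]
Accessibility: uRu, uRv, uRw, vRv, wRw
The negation has an open branch (countermodel exists).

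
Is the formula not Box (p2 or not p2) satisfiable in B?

1. not Box (p2 or not p2), 0
2. not (p2 or not p2), 1   [neg-Box-rule on 1: fresh world 1, 0R1]
3. not p2, 1   [neg-or-rule on 2]
4. p2, 1   [neg-or-rule on 2]
Accessibility: 0R0, 0R1, 1R0, 1R1
Branch closes: p2 and not p2 both at 1.
(One branch shown.) All branches close.

Unsatisfiable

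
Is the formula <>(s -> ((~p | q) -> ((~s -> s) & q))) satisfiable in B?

Satisfiable

1. <>(s -> ((~p | q) -> ((~s -> s) & q))), u
2. s -> ((~p | q) -> ((~s -> s) & q)), v
3. (~p | q) -> ((~s -> s) & q), v
4. (~s -> s) & q, v
5. ~s -> s, v
6. q, v
7. s, v
Accessibility: uRu, uRv, vRu, vRv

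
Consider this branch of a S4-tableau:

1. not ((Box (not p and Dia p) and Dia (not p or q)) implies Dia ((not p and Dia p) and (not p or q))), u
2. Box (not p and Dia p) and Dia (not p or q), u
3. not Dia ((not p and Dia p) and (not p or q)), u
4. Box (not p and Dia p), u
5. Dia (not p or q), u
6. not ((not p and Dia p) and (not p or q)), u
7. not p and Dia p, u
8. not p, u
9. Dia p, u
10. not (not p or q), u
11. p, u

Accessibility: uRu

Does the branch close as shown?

Yes, closed

Both p and not p appear at u.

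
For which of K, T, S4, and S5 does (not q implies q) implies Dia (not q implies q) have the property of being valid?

K-tableau for the negation not ((not q implies q) implies Dia (not q implies q)):
1. not ((not q implies q) implies Dia (not q implies q)), w0
2. not q implies q, w0
3. not Dia (not q implies q), w0
4. q, w0
Complete open branch: countermodel on a K-frame, so not valid in K.
T-tableau for the negation not ((not q implies q) implies Dia (not q implies q)):
1. not ((not q implies q) implies Dia (not q implies q)), w0
2. not q implies q, w0
3. not Dia (not q implies q), w0
4. not (not q implies q), w0
5. not q, w0
6. q, w0
Accessibility: w0Rw0
Branch closes: q and not q both at w0.
Every branch closes (one shown): valid in T, hence also in S4, S5 (every theorem of T is a theorem of S4 and S5).

T, S4, S5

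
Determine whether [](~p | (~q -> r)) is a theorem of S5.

Tableau for the negation ~[](~p | (~q -> r)):
1. ~[](~p | (~q -> r)), w0
2. ~(~p | (~q -> r)), w1
3. p, w1
4. ~(~q -> r), w1
5. ~q, w1
6. ~r, w1
Accessibility: w0Rw0, w0Rw1, w1Rw0, w1Rw1
The negation has an open branch (countermodel exists).

Invalid (countermodel exists)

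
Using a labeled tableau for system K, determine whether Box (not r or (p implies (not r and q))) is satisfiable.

1. Box (not r or (p implies (not r and q))), 0

Satisfiable (open branch found)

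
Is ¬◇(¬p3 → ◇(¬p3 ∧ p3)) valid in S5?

No, not valid

Tableau for the negation ◇(¬p3 → ◇(¬p3 ∧ p3)):
1. ◇(¬p3 → ◇(¬p3 ∧ p3)), w0
2. ¬p3 → ◇(¬p3 ∧ p3), w1   [◇-rule on 1: fresh world w1, w0Rw1]
3. p3, w1   [→-rule on 2 (branches; this branch)]
Accessibility: w0Rw0, w0Rw1, w1Rw0, w1Rw1
The negation has an open branch (countermodel exists).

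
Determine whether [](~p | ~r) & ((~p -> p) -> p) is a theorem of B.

No, not valid

Tableau for the negation ~([](~p | ~r) & ((~p -> p) -> p)):
1. ~([](~p | ~r) & ((~p -> p) -> p)), 0
2. ~[](~p | ~r), 0
3. ~(~p | ~r), 1
4. p, 1
5. r, 1
Accessibility: 0R0, 0R1, 1R0, 1R1
The negation has an open branch (countermodel exists).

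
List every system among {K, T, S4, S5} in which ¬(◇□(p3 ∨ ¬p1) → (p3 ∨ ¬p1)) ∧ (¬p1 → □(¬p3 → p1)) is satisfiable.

S4-tableau for the formula:
1. ¬(◇□(p3 ∨ ¬p1) → (p3 ∨ ¬p1)) ∧ (¬p1 → □(¬p3 → p1)), w0
2. ¬(◇□(p3 ∨ ¬p1) → (p3 ∨ ¬p1)), w0
3. ¬p1 → □(¬p3 → p1), w0
4. ◇□(p3 ∨ ¬p1), w0
5. ¬(p3 ∨ ¬p1), w0
6. ¬p3, w0
7. p1, w0
8. □(¬p3 → p1), w0
9. ¬p3 → p1, w0
10. □(p3 ∨ ¬p1), w1
11. ¬p3 → p1, w1
12. p3 ∨ ¬p1, w1
13. p1, w1
14. p3, w1
Accessibility: w0Rw0, w0Rw1, w1Rw1
Complete open branch: satisfiable in S4, hence also in K, T (this S4-model is also a K-model and a T-model).
S5-tableau for the formula:
1. ¬(◇□(p3 ∨ ¬p1) → (p3 ∨ ¬p1)) ∧ (¬p1 → □(¬p3 → p1)), w0
2. ¬(◇□(p3 ∨ ¬p1) → (p3 ∨ ¬p1)), w0
3. ¬p1 → □(¬p3 → p1), w0
4. ◇□(p3 ∨ ¬p1), w0
5. ¬(p3 ∨ ¬p1), w0
6. ¬p3, w0
7. p1, w0
8. □(¬p3 → p1), w0
9. ¬p3 → p1, w0
10. □(p3 ∨ ¬p1), w1
11. ¬p3 → p1, w1
12. p3 ∨ ¬p1, w0
13. p3 ∨ ¬p1, w1
14. p1, w1
15. ¬p1, w0
Accessibility: w0Rw0, w0Rw1, w1Rw0, w1Rw1
Branch closes: p1 and ¬p1 both at w0.
Every branch closes (one shown): unsatisfiable in S5.

K, T, S4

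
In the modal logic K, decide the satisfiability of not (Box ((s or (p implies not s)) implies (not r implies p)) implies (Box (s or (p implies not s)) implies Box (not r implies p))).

1. not (Box ((s or (p implies not s)) implies (not r implies p)) implies (Box (s or (p implies not s)) implies Box (not r implies p))), 0
2. Box ((s or (p implies not s)) implies (not r implies p)), 0
3. not (Box (s or (p implies not s)) implies Box (not r implies p)), 0
4. Box (s or (p implies not s)), 0
5. not Box (not r implies p), 0
6. not (not r implies p), 1
7. not r, 1
8. not p, 1
9. (s or (p implies not s)) implies (not r implies p), 1
10. s or (p implies not s), 1
11. not r implies p, 1
12. p implies not s, 1
13. p, 1
Accessibility: 0R1
Branch closes: p and not p both at 1.
Every branch closes; the branch above is one of them.

Unsatisfiable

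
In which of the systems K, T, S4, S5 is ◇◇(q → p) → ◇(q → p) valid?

S4, S5

S4-tableau for the negation ¬(◇◇(q → p) → ◇(q → p)):
1. ¬(◇◇(q → p) → ◇(q → p)), 0
2. ◇◇(q → p), 0   [¬→-rule on 1]
3. ¬◇(q → p), 0   [¬→-rule on 1]
4. ¬(q → p), 0   [¬◇-rule on 3 via 0R0]
5. q, 0   [¬→-rule on 4]
6. ¬p, 0   [¬→-rule on 4]
7. ◇(q → p), 1   [◇-rule on 2: fresh world 1, 0R1]
8. ¬(q → p), 1   [¬◇-rule on 3 via 0R1]
9. q, 1   [¬→-rule on 8]
10. ¬p, 1   [¬→-rule on 8]
11. q → p, 2   [◇-rule on 7: fresh world 2, 1R2]
12. ¬(q → p), 2   [¬◇-rule on 3 via 0R2]
13. q, 2   [¬→-rule on 12]
14. ¬p, 2   [¬→-rule on 12]
15. p, 2   [→-rule on 11 (branches; this branch)]
Accessibility: 0R0, 0R1, 0R2, 1R1, 1R2, 2R2
Branch closes: p and ¬p both at 2.
Every branch closes (one shown): valid in S4, hence also in S5 (every theorem of S4 is a theorem of S5).
T-tableau for the negation ¬(◇◇(q → p) → ◇(q → p)):
1. ¬(◇◇(q → p) → ◇(q → p)), 0
2. ◇◇(q → p), 0   [¬→-rule on 1]
3. ¬◇(q → p), 0   [¬→-rule on 1]
4. ¬(q → p), 0   [¬◇-rule on 3 via 0R0]
5. q, 0   [¬→-rule on 4]
6. ¬p, 0   [¬→-rule on 4]
7. ◇(q → p), 1   [◇-rule on 2: fresh world 1, 0R1]
8. ¬(q → p), 1   [¬◇-rule on 3 via 0R1]
9. q, 1   [¬→-rule on 8]
10. ¬p, 1   [¬→-rule on 8]
11. q → p, 2   [◇-rule on 7: fresh world 2, 1R2]
12. p, 2   [→-rule on 11 (branches; this branch)]
Accessibility: 0R0, 0R1, 1R1, 1R2, 2R2
Complete open branch: countermodel on a T-frame, so not valid in T, nor in K (the same frame is also a K-frame).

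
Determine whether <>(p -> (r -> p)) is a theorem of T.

Valid in T

Tableau for the negation ~<>(p -> (r -> p)):
1. ~<>(p -> (r -> p)), w0
2. ~(p -> (r -> p)), w0
3. p, w0
4. ~(r -> p), w0
5. r, w0
6. ~p, w0
Accessibility: w0Rw0
Branch closes: p and ~p both at w0.
Every branch of the negation's tableau closes; the branch above is one of them.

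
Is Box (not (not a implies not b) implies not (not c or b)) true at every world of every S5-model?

Invalid (countermodel exists)

Tableau for the negation not Box (not (not a implies not b) implies not (not c or b)):
1. not Box (not (not a implies not b) implies not (not c or b)), w0
2. not (not (not a implies not b) implies not (not c or b)), w1   [neg-Box-rule on 1: fresh world w1, w0Rw1]
3. not (not a implies not b), w1   [neg-implies-rule on 2]
4. not c or b, w1   [neg-implies-rule on 2]
5. not a, w1   [neg-implies-rule on 3]
6. b, w1   [neg-implies-rule on 3]
Accessibility: w0Rw0, w0Rw1, w1Rw0, w1Rw1
The negation has an open branch (countermodel exists).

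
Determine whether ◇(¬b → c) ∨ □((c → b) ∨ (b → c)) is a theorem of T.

Yes, valid

Tableau for the negation ¬(◇(¬b → c) ∨ □((c → b) ∨ (b → c))):
1. ¬(◇(¬b → c) ∨ □((c → b) ∨ (b → c))), u
2. ¬◇(¬b → c), u
3. ¬□((c → b) ∨ (b → c)), u
4. ¬(¬b → c), u
5. ¬b, u
6. ¬c, u
7. ¬((c → b) ∨ (b → c)), v
8. ¬(c → b), v
9. ¬(b → c), v
10. c, v
11. ¬b, v
12. b, v
13. ¬c, v
Accessibility: uRu, uRv, vRv
Branch closes: b and ¬b both at v.
Every branch of the negation's tableau closes; the branch above is one of them.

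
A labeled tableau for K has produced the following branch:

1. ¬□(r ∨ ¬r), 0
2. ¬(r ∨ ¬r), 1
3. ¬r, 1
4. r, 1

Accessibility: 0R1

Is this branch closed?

Both r and ¬r appear at 1.

Closed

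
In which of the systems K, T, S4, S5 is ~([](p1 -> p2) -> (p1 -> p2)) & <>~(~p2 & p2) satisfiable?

K-tableau for the formula:
1. ~([](p1 -> p2) -> (p1 -> p2)) & <>~(~p2 & p2), u
2. ~([](p1 -> p2) -> (p1 -> p2)), u   [&-rule on 1]
3. <>~(~p2 & p2), u   [&-rule on 1]
4. [](p1 -> p2), u   [~->-rule on 2]
5. ~(p1 -> p2), u   [~->-rule on 2]
6. p1, u   [~->-rule on 5]
7. ~p2, u   [~->-rule on 5]
8. ~(~p2 & p2), v   [<>-rule on 3: fresh world v, uRv]
9. p1 -> p2, v   [[]-rule on 4 via uRv]
10. ~p2, v   [~&-rule on 8 (branches; this branch)]
11. ~p1, v   [->-rule on 9 (branches; this branch)]
Accessibility: uRv
Complete open branch: satisfiable in K.
T-tableau for the formula:
1. ~([](p1 -> p2) -> (p1 -> p2)) & <>~(~p2 & p2), u
2. ~([](p1 -> p2) -> (p1 -> p2)), u   [&-rule on 1]
3. <>~(~p2 & p2), u   [&-rule on 1]
4. [](p1 -> p2), u   [~->-rule on 2]
5. ~(p1 -> p2), u   [~->-rule on 2]
6. p1, u   [~->-rule on 5]
7. ~p2, u   [~->-rule on 5]
8. p1 -> p2, u   [[]-rule on 4 via uRu]
9. p2, u   [->-rule on 8 (branches; this branch)]
Accessibility: uRu
Branch closes: p2 and ~p2 both at u.
Every branch closes (one shown): unsatisfiable in T, hence also in S4, S5 (every S4/S5-frame is a T-frame).

K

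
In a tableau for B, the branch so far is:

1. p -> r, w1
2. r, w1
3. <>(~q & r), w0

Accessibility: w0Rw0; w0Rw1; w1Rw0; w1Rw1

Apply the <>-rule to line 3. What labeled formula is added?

a fresh world w2 with w0Rw2, and ~q & r at w2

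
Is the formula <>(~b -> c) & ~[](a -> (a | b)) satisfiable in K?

1. <>(~b -> c) & ~[](a -> (a | b)), u
2. <>(~b -> c), u
3. ~[](a -> (a | b)), u
4. ~b -> c, v
5. c, v
6. ~(a -> (a | b)), w
7. a, w
8. ~(a | b), w
9. ~a, w
10. ~b, w
Accessibility: uRv, uRw
Branch closes: a and ~a both at w.
(One branch shown.) All branches close.

Unsatisfiable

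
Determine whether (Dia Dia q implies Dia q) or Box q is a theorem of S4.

Yes, valid

Tableau for the negation not ((Dia Dia q implies Dia q) or Box q):
1. not ((Dia Dia q implies Dia q) or Box q), 0
2. not (Dia Dia q implies Dia q), 0
3. not Box q, 0
4. Dia Dia q, 0
5. not Dia q, 0
6. not q, 0
7. not q, 1
8. Dia q, 2
9. not q, 2
10. q, 3
11. not q, 3
Accessibility: 0R0, 0R1, 0R2, 0R3, 1R1, 2R2, 2R3, 3R3
Branch closes: q and not q both at 3.
Every branch of the negation's tableau closes; the branch above is one of them.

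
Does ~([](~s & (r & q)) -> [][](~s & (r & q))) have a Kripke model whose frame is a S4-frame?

1. ~([](~s & (r & q)) -> [][](~s & (r & q))), u
2. [](~s & (r & q)), u
3. ~[][](~s & (r & q)), u
4. ~s & (r & q), u
5. ~s, u
6. r & q, u
7. r, u
8. q, u
9. ~[](~s & (r & q)), v
10. ~s & (r & q), v
11. ~s, v
12. r & q, v
13. r, v
14. q, v
15. ~(~s & (r & q)), w
16. ~s & (r & q), w
17. ~s, w
18. r & q, w
19. r, w
20. q, w
21. ~(r & q), w
22. ~q, w
Accessibility: uRu, uRv, uRw, vRv, vRw, wRw
Branch closes: q and ~q both at w.
(One branch shown.) All branches close.

Unsatisfiable (every branch closes)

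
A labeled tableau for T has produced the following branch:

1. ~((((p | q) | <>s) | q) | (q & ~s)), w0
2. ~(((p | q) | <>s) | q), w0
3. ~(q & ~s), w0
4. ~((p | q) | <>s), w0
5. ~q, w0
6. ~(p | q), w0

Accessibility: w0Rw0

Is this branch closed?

There is no literal clash: for every atom and world, at most one sign appears.

Open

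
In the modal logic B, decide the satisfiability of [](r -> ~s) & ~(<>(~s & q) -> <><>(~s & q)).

Unsatisfiable

1. [](r -> ~s) & ~(<>(~s & q) -> <><>(~s & q)), 0
2. [](r -> ~s), 0
3. ~(<>(~s & q) -> <><>(~s & q)), 0
4. <>(~s & q), 0
5. ~<><>(~s & q), 0
6. r -> ~s, 0
7. ~<>(~s & q), 0
8. ~(~s & q), 0
9. ~s, 0
10. ~q, 0
11. ~s & q, 1
12. ~s, 1
13. q, 1
14. r -> ~s, 1
15. ~<>(~s & q), 1
16. ~(~s & q), 1
17. ~q, 1
Accessibility: 0R0, 0R1, 1R0, 1R1
Branch closes: q and ~q both at 1.
(One branch shown.) All branches close.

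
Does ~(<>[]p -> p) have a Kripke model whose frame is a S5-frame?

Unsatisfiable (every branch closes)

1. ~(<>[]p -> p), 0
2. <>[]p, 0   [~->-rule on 1]
3. ~p, 0   [~->-rule on 1]
4. []p, 1   [<>-rule on 2: fresh world 1, 0R1]
5. p, 0   [[]-rule on 4 via 1R0]
Accessibility: 0R0, 0R1, 1R0, 1R1
Branch closes: p and ~p both at 0.
(One branch shown.) All branches close.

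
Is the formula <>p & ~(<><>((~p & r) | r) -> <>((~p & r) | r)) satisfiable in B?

Yes, satisfiable

1. <>p & ~(<><>((~p & r) | r) -> <>((~p & r) | r)), w0
2. <>p, w0
3. ~(<><>((~p & r) | r) -> <>((~p & r) | r)), w0
4. <><>((~p & r) | r), w0
5. ~<>((~p & r) | r), w0
6. ~((~p & r) | r), w0
7. ~(~p & r), w0
8. ~r, w0
9. p, w1
10. ~((~p & r) | r), w1
11. ~(~p & r), w1
12. ~r, w1
13. <>((~p & r) | r), w2
14. ~((~p & r) | r), w2
15. ~(~p & r), w2
16. ~r, w2
17. (~p & r) | r, w3
18. r, w3
Accessibility: w0Rw0, w0Rw1, w0Rw2, w1Rw0, w1Rw1, w2Rw0, w2Rw2, w2Rw3, w3Rw2, w3Rw3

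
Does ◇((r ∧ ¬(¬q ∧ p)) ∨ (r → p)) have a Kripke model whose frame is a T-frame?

Yes, satisfiable

1. ◇((r ∧ ¬(¬q ∧ p)) ∨ (r → p)), u
2. (r ∧ ¬(¬q ∧ p)) ∨ (r → p), v
3. r → p, v
4. p, v
Accessibility: uRu, uRv, vRv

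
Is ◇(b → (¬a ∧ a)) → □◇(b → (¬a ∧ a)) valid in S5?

Tableau for the negation ¬(◇(b → (¬a ∧ a)) → □◇(b → (¬a ∧ a))):
1. ¬(◇(b → (¬a ∧ a)) → □◇(b → (¬a ∧ a))), w0
2. ◇(b → (¬a ∧ a)), w0
3. ¬□◇(b → (¬a ∧ a)), w0
4. b → (¬a ∧ a), w1
5. ¬b, w1
6. ¬◇(b → (¬a ∧ a)), w2
7. ¬(b → (¬a ∧ a)), w0
8. b, w0
9. ¬(¬a ∧ a), w0
10. ¬(b → (¬a ∧ a)), w1
11. b, w1
12. ¬(¬a ∧ a), w1
Accessibility: w0Rw0, w0Rw1, w0Rw2, w1Rw0, w1Rw1, w1Rw2, w2Rw0, w2Rw1, w2Rw2
Branch closes: b and ¬b both at w1.
Every branch of the negation's tableau closes; the branch above is one of them.

Valid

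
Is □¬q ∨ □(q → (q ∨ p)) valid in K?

Tableau for the negation ¬(□¬q ∨ □(q → (q ∨ p))):
1. ¬(□¬q ∨ □(q → (q ∨ p))), 0
2. ¬□¬q, 0
3. ¬□(q → (q ∨ p)), 0
4. q, 1
5. ¬(q → (q ∨ p)), 2
6. q, 2
7. ¬(q ∨ p), 2
8. ¬q, 2
9. ¬p, 2
Accessibility: 0R1, 0R2
Branch closes: q and ¬q both at 2.
Every branch of the negation's tableau closes; the branch above is one of them.

Yes, valid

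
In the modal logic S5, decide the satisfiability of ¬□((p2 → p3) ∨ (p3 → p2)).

No, unsatisfiable

1. ¬□((p2 → p3) ∨ (p3 → p2)), u
2. ¬((p2 → p3) ∨ (p3 → p2)), v
3. ¬(p2 → p3), v
4. ¬(p3 → p2), v
5. p2, v
6. ¬p3, v
7. p3, v
8. ¬p2, v
Accessibility: uRu, uRv, vRu, vRv
Branch closes: p3 and ¬p3 both at v.
All branches of the tableau close; one closing branch shown above.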